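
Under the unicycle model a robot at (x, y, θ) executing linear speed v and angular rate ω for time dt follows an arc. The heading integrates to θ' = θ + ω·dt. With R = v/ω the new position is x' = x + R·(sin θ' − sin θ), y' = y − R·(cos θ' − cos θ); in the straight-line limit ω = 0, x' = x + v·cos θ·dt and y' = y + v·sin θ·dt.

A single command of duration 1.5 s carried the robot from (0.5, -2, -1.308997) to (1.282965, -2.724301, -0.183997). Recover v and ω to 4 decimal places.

Δθ = -0.183997 − -1.308997 = 1.125000
ω = Δθ/dt = 1.125000/1.5 = 0.7500
R = Δx/(sin θ' − sin θ) = 1.0000
v = R·ω = 1.0000·0.7500 = 0.7500

v = 0.7500, ω = 0.7500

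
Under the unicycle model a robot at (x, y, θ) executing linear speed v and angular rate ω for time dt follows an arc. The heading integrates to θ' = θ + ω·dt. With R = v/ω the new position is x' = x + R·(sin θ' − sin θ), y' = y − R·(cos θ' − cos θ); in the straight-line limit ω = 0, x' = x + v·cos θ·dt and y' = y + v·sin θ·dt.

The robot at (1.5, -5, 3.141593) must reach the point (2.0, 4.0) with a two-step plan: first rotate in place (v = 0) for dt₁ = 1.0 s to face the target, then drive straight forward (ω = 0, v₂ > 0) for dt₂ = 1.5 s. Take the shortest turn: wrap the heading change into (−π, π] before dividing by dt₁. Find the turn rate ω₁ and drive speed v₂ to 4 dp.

ω₁ = -1.6263, v₂ = 6.0093

heading to target = atan2(4−-5, 2−1.5) = 1.5153
Δθ = wrap(1.5153 − 3.1416) = -1.6263; ω₁ = Δθ/dt₁ = -1.6263
distance = √((2−1.5)² + (4−-5)²) = 9.0139; v₂ = distance/dt₂ = 6.0093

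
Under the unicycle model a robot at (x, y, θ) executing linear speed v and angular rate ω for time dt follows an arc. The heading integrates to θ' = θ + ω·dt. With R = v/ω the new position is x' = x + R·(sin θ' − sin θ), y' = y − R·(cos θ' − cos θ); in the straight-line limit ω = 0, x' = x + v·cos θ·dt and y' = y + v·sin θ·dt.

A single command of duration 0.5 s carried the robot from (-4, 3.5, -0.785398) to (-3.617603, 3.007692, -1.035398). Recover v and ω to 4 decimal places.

Δθ = -1.035398 − -0.785398 = -0.250000
ω = Δθ/dt = -0.250000/0.5 = -0.5000
R = −Δy/(cos θ' − cos θ) = -2.5000
v = R·ω = -2.5000·-0.5000 = 1.2500

v = 1.2500, ω = -0.5000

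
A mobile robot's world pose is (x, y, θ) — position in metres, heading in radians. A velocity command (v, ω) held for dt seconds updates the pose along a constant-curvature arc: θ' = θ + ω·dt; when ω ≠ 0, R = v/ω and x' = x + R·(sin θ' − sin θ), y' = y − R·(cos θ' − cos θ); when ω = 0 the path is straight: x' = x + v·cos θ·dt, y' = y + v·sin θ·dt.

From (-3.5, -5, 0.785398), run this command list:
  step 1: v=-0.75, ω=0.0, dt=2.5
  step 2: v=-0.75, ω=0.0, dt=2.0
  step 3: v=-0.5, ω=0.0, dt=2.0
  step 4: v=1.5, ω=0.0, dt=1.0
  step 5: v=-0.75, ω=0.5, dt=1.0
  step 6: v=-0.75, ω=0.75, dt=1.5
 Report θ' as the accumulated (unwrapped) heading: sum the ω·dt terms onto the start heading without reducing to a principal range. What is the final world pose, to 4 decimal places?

step 1: θ'=0.7854 (straight) → pose (-4.8258, -6.3258, 0.7854)
step 2: θ'=0.7854 (straight) → pose (-5.8865, -7.3865, 0.7854)
step 3: θ'=0.7854 (straight) → pose (-6.5936, -8.0936, 0.7854)
step 4: θ'=0.7854 (straight) → pose (-5.5329, -7.0329, 0.7854)
step 5: θ'=1.2854 (R=-1.5000) → pose (-5.9116, -7.6713, 1.2854)
step 6: θ'=2.4104 (R=-1.0000) → pose (-5.6198, -8.6972, 2.4104)

(-5.6198, -8.6972, 2.4104)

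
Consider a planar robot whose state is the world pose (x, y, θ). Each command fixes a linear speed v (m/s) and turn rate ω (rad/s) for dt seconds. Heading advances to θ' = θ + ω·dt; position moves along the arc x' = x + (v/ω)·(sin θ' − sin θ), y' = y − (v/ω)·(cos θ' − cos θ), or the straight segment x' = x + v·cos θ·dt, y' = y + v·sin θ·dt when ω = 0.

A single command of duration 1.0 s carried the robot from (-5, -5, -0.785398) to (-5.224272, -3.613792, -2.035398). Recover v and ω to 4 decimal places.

v = -1.5000, ω = -1.2500

Δθ = -2.035398 − -0.785398 = -1.250000
ω = Δθ/dt = -1.250000/1.0 = -1.2500
R = −Δy/(cos θ' − cos θ) = 1.2000
v = R·ω = 1.2000·-1.2500 = -1.5000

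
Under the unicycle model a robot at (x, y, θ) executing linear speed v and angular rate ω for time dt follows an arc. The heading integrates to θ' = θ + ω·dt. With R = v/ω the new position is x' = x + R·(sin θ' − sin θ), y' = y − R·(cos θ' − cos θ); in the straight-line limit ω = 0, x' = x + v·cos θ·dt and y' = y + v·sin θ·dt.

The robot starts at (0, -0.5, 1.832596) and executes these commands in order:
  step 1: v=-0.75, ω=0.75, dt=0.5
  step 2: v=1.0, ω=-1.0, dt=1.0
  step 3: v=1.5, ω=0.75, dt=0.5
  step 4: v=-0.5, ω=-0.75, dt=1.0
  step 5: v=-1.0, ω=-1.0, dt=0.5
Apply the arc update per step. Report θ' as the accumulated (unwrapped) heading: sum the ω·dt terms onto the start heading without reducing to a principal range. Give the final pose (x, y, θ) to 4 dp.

step 1: θ'=2.2076 (R=-1.0000) → pose (0.1619, -0.8358, 2.2076)
step 2: θ'=1.2076 (R=-1.0000) → pose (0.0312, 0.1141, 1.2076)
step 3: θ'=1.5826 (R=2.0000) → pose (0.1615, 0.8482, 1.5826)
step 4: θ'=0.8326 (R=0.6667) → pose (-0.0120, 0.3917, 0.8326)
step 5: θ'=0.3326 (R=1.0000) → pose (-0.4252, 0.1195, 0.3326)

(-0.4252, 0.1195, 0.3326)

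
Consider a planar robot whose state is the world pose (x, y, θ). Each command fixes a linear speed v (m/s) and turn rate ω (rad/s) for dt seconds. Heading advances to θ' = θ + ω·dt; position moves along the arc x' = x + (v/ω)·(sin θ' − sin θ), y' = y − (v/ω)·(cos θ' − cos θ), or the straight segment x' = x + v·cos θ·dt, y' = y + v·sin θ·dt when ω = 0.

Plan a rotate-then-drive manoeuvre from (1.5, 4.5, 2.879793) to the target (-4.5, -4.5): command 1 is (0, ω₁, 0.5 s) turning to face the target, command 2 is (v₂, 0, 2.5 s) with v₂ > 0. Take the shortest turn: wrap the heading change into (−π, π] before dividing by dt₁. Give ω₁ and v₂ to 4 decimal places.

heading to target = atan2(-4.5−4.5, -4.5−1.5) = -2.1588
Δθ = wrap(-2.1588 − 2.8798) = 1.2446; ω₁ = Δθ/dt₁ = 2.4892
distance = √((-4.5−1.5)² + (-4.5−4.5)²) = 10.8167; v₂ = distance/dt₂ = 4.3267

ω₁ = 2.4892, v₂ = 4.3267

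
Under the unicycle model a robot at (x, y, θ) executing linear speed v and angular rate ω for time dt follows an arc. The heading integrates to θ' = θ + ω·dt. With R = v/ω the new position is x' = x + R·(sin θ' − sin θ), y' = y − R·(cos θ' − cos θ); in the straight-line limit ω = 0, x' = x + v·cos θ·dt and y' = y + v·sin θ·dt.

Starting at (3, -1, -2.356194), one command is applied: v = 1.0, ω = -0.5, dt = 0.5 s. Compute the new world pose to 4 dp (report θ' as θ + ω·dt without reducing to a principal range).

θ' = -2.3562 + -0.5·0.5 = -2.6062
R = v/ω = 1.0/-0.5 = -2.0000
x' = 3 + -2.0000·(sin -2.6062 − sin -2.3562) = 2.6062
y' = -1 − -2.0000·(cos -2.6062 − cos -2.3562) = -1.3059

(2.6062, -1.3059, -2.6062)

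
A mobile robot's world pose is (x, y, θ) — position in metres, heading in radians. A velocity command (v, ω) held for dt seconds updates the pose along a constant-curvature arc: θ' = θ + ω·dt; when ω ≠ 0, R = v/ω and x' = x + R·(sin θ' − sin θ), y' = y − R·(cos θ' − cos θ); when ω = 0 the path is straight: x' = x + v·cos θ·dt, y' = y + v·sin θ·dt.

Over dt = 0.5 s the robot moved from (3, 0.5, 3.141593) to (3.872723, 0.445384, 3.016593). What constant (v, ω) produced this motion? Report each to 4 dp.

Δθ = 3.016593 − 3.141593 = -0.125000
ω = Δθ/dt = -0.125000/0.5 = -0.2500
R = Δx/(sin θ' − sin θ) = 7.0000
v = R·ω = 7.0000·-0.2500 = -1.7500

v = -1.7500, ω = -0.2500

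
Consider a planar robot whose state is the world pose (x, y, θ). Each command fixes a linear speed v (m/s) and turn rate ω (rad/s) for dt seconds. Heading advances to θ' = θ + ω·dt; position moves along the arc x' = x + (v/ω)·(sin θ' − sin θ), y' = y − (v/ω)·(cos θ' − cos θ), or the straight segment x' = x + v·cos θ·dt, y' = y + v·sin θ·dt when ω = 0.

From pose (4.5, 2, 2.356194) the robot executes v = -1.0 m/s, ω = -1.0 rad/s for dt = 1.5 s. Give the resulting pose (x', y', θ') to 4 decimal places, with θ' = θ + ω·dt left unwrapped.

(4.5482, 0.6376, 0.8562)

θ' = 2.3562 + -1.0·1.5 = 0.8562
R = v/ω = -1.0/-1.0 = 1.0000
x' = 4.5 + 1.0000·(sin 0.8562 − sin 2.3562) = 4.5482
y' = 2 − 1.0000·(cos 0.8562 − cos 2.3562) = 0.6376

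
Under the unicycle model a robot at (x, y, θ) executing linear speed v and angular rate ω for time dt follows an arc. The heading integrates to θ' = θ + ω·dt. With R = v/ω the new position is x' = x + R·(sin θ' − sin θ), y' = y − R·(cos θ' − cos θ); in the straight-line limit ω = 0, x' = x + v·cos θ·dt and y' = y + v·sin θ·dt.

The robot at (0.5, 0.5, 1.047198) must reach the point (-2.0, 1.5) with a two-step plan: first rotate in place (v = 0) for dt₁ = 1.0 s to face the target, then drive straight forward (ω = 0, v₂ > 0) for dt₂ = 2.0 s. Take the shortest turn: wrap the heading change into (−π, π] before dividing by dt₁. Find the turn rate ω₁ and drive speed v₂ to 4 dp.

ω₁ = 1.7139, v₂ = 1.3463

heading to target = atan2(1.5−0.5, -2−0.5) = 2.7611
Δθ = wrap(2.7611 − 1.0472) = 1.7139; ω₁ = Δθ/dt₁ = 1.7139
distance = √((-2−0.5)² + (1.5−0.5)²) = 2.6926; v₂ = distance/dt₂ = 1.3463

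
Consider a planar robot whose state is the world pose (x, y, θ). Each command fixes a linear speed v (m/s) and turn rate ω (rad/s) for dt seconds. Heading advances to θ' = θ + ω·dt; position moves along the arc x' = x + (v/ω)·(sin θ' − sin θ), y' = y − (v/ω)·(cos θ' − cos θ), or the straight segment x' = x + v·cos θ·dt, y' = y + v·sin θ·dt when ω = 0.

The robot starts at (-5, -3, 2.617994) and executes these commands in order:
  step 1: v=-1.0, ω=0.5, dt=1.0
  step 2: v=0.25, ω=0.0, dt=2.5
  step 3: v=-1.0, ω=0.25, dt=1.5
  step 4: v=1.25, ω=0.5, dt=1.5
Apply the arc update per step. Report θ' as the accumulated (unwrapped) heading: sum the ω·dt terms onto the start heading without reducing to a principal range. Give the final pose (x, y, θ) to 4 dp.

(-4.5698, -4.2257, 4.2430)

step 1: θ'=3.1180 (R=-2.0000) → pose (-4.0472, -3.2674, 3.1180)
step 2: θ'=3.1180 (straight) → pose (-4.6720, -3.2526, 3.1180)
step 3: θ'=3.4930 (R=-4.0000) → pose (-3.2008, -3.0093, 3.4930)
step 4: θ'=4.2430 (R=2.5000) → pose (-4.5698, -4.2257, 4.2430)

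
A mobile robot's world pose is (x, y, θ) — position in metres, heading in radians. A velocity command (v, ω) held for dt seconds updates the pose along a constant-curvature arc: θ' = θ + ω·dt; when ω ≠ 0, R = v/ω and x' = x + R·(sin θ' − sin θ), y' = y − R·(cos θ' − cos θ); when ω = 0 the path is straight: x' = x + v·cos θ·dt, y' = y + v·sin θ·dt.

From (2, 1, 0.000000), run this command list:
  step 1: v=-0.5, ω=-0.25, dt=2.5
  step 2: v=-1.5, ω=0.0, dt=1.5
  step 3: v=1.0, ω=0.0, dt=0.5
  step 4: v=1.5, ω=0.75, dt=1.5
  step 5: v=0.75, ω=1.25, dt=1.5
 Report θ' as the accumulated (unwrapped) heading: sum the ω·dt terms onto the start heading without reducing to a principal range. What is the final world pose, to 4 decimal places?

step 1: θ'=-0.6250 (R=2.0000) → pose (0.8298, 1.3781, -0.6250)
step 2: θ'=-0.6250 (straight) → pose (-0.9949, 2.6945, -0.6250)
step 3: θ'=-0.6250 (straight) → pose (-0.5894, 2.4020, -0.6250)
step 4: θ'=0.5000 (R=2.0000) → pose (1.5397, 2.2688, 0.5000)
step 5: θ'=2.3750 (R=0.6000) → pose (1.6682, 3.2275, 2.3750)

(1.6682, 3.2275, 2.3750)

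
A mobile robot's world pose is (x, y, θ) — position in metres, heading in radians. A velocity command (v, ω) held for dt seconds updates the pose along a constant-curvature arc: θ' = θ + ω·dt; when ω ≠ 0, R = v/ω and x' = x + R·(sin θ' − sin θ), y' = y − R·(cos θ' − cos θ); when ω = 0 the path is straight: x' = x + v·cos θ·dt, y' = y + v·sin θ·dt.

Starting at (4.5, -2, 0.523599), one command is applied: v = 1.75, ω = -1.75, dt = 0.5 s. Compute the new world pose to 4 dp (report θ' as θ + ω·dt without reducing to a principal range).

(5.3442, -1.9271, -0.3514)

θ' = 0.5236 + -1.75·0.5 = -0.3514
R = v/ω = 1.75/-1.75 = -1.0000
x' = 4.5 + -1.0000·(sin -0.3514 − sin 0.5236) = 5.3442
y' = -2 − -1.0000·(cos -0.3514 − cos 0.5236) = -1.9271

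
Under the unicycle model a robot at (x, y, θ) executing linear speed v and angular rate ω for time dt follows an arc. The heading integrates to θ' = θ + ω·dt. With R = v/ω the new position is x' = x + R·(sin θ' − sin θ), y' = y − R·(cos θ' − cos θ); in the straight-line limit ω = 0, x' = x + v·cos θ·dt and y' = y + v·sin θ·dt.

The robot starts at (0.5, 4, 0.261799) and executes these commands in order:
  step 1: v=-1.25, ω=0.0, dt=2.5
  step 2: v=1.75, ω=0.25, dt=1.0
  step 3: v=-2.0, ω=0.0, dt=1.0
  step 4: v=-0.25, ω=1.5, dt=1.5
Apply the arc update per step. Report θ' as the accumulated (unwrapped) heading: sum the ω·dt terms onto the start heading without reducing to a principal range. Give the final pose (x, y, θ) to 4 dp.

(-2.6259, 2.5700, 2.7618)

step 1: θ'=0.2618 (straight) → pose (-2.5185, 3.1912, 0.2618)
step 2: θ'=0.5118 (R=7.0000) → pose (-0.9020, 3.8496, 0.5118)
step 3: θ'=0.5118 (straight) → pose (-2.6458, 2.8701, 0.5118)
step 4: θ'=2.7618 (R=-0.1667) → pose (-2.6259, 2.5700, 2.7618)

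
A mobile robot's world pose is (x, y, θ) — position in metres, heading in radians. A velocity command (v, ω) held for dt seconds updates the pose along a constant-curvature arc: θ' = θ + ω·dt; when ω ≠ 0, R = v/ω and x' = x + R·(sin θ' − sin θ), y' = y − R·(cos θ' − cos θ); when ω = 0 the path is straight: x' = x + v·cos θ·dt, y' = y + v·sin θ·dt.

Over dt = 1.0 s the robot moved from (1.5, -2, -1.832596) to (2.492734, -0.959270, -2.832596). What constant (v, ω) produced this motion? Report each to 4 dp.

v = -1.5000, ω = -1.0000

Δθ = -2.832596 − -1.832596 = -1.000000
ω = Δθ/dt = -1.000000/1.0 = -1.0000
R = −Δy/(cos θ' − cos θ) = 1.5000
v = R·ω = 1.5000·-1.0000 = -1.5000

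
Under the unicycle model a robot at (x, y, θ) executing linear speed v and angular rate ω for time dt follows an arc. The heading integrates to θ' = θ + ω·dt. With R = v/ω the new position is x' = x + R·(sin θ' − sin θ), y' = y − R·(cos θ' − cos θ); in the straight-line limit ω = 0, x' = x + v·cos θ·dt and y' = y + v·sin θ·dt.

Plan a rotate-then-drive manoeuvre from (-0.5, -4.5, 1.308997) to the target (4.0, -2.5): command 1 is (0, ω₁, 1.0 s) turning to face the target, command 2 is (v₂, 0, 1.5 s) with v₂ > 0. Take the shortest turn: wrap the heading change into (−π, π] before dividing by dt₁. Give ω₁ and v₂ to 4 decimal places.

heading to target = atan2(-2.5−-4.5, 4−-0.5) = 0.4182
Δθ = wrap(0.4182 − 1.3090) = -0.8908; ω₁ = Δθ/dt₁ = -0.8908
distance = √((4−-0.5)² + (-2.5−-4.5)²) = 4.9244; v₂ = distance/dt₂ = 3.2830

ω₁ = -0.8908, v₂ = 3.2830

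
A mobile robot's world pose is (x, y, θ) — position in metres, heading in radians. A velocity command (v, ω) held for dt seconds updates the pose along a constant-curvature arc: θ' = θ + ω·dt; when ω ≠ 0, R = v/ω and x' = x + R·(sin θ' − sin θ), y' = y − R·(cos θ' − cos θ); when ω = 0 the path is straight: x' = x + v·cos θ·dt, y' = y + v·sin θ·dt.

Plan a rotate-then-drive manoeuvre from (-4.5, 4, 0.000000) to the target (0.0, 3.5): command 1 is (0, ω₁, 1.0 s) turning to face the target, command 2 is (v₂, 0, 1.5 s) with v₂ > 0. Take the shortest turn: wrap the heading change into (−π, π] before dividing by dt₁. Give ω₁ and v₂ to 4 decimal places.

heading to target = atan2(3.5−4, 0−-4.5) = -0.1107
Δθ = wrap(-0.1107 − 0.0000) = -0.1107; ω₁ = Δθ/dt₁ = -0.1107
distance = √((0−-4.5)² + (3.5−4)²) = 4.5277; v₂ = distance/dt₂ = 3.0185

ω₁ = -0.1107, v₂ = 3.0185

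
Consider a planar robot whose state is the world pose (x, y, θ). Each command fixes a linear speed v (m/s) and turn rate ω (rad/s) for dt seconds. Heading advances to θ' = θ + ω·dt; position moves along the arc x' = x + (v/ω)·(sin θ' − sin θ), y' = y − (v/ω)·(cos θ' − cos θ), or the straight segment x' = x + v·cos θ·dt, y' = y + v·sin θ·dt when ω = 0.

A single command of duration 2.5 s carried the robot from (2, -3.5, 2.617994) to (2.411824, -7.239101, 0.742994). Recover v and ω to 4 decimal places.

v = -1.7500, ω = -0.7500

Δθ = 0.742994 − 2.617994 = -1.875000
ω = Δθ/dt = -1.875000/2.5 = -0.7500
R = −Δy/(cos θ' − cos θ) = 2.3333
v = R·ω = 2.3333·-0.7500 = -1.7500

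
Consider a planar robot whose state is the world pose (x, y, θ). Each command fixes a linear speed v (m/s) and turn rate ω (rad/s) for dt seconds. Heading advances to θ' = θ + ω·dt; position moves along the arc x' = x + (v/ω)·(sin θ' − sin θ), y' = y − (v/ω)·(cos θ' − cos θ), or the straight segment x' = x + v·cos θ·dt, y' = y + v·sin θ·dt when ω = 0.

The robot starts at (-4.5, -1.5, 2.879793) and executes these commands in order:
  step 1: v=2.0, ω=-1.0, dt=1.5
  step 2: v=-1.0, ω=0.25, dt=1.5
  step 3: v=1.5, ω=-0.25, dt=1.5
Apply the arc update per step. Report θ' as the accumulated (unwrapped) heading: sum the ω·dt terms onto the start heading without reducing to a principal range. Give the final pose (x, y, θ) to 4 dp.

(-5.9434, 1.5571, 1.3798)

step 1: θ'=1.3798 (R=-2.0000) → pose (-5.9460, 0.8115, 1.3798)
step 2: θ'=1.7548 (R=-4.0000) → pose (-5.9512, -0.6797, 1.7548)
step 3: θ'=1.3798 (R=-6.0000) → pose (-5.9434, 1.5571, 1.3798)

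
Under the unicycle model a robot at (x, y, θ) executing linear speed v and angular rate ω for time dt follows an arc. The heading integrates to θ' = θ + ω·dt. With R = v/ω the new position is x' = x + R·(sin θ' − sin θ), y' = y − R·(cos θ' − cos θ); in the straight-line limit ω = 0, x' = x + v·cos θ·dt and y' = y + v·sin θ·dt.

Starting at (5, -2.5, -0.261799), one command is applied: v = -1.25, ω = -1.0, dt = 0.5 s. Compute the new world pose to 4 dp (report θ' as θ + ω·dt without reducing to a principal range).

θ' = -0.2618 + -1.0·0.5 = -0.7618
R = v/ω = -1.25/-1.0 = 1.2500
x' = 5 + 1.2500·(sin -0.7618 − sin -0.2618) = 4.4607
y' = -2.5 − 1.2500·(cos -0.7618 − cos -0.2618) = -2.1971

(4.4607, -2.1971, -0.7618)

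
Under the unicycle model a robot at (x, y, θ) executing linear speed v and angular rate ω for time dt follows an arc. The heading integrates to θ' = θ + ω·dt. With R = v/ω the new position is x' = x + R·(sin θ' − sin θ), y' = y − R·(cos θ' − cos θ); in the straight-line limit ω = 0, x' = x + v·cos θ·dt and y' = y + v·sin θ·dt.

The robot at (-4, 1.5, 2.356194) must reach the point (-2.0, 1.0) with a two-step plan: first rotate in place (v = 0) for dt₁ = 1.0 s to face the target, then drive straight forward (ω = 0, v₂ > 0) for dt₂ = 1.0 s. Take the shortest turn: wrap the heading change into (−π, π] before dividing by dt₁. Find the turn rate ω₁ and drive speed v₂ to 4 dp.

ω₁ = -2.6012, v₂ = 2.0616

heading to target = atan2(1−1.5, -2−-4) = -0.2450
Δθ = wrap(-0.2450 − 2.3562) = -2.6012; ω₁ = Δθ/dt₁ = -2.6012
distance = √((-2−-4)² + (1−1.5)²) = 2.0616; v₂ = distance/dt₂ = 2.0616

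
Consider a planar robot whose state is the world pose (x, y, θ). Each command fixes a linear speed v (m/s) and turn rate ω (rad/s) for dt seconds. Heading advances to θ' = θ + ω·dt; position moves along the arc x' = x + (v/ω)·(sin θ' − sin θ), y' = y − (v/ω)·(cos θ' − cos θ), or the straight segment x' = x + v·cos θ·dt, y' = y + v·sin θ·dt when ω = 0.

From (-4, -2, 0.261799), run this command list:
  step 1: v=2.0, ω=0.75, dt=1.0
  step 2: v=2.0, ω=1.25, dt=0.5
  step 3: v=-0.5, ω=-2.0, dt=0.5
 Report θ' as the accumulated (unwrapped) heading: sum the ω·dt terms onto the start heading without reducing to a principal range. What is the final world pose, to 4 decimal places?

step 1: θ'=1.0118 (R=2.6667) → pose (-2.4294, -0.8384, 1.0118)
step 2: θ'=1.6368 (R=1.6000) → pose (-2.1894, 0.1156, 1.6368)
step 3: θ'=0.6368 (R=0.2500) → pose (-2.2902, -0.1019, 0.6368)

(-2.2902, -0.1019, 0.6368)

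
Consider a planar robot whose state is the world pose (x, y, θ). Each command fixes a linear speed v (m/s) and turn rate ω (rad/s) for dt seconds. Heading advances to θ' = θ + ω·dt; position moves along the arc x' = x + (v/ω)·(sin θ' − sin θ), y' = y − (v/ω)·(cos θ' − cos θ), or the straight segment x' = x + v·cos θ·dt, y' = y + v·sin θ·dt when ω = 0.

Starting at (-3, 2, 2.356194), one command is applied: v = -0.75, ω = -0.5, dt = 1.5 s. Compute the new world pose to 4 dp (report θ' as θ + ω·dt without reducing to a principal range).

(-2.5616, 0.9924, 1.6062)

θ' = 2.3562 + -0.5·1.5 = 1.6062
R = v/ω = -0.75/-0.5 = 1.5000
x' = -3 + 1.5000·(sin 1.6062 − sin 2.3562) = -2.5616
y' = 2 − 1.5000·(cos 1.6062 − cos 2.3562) = 0.9924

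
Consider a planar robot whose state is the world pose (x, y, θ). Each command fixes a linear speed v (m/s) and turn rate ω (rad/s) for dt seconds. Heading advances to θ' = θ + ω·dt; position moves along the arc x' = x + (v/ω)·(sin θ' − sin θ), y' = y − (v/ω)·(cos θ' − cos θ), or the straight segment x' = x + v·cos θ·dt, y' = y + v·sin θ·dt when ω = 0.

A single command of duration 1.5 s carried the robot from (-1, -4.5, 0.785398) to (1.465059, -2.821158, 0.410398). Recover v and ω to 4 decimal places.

Δθ = 0.410398 − 0.785398 = -0.375000
ω = Δθ/dt = -0.375000/1.5 = -0.2500
R = Δx/(sin θ' − sin θ) = -8.0000
v = R·ω = -8.0000·-0.2500 = 2.0000

v = 2.0000, ω = -0.2500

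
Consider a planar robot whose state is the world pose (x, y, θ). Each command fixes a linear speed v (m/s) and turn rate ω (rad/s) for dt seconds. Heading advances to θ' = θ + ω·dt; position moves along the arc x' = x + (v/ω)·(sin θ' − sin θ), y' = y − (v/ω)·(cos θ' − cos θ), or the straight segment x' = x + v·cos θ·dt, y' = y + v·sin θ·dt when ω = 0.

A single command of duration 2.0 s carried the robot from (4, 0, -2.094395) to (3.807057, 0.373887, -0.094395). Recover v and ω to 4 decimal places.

v = -0.2500, ω = 1.0000

Δθ = -0.094395 − -2.094395 = 2.000000
ω = Δθ/dt = 2.000000/2.0 = 1.0000
R = −Δy/(cos θ' − cos θ) = -0.2500
v = R·ω = -0.2500·1.0000 = -0.2500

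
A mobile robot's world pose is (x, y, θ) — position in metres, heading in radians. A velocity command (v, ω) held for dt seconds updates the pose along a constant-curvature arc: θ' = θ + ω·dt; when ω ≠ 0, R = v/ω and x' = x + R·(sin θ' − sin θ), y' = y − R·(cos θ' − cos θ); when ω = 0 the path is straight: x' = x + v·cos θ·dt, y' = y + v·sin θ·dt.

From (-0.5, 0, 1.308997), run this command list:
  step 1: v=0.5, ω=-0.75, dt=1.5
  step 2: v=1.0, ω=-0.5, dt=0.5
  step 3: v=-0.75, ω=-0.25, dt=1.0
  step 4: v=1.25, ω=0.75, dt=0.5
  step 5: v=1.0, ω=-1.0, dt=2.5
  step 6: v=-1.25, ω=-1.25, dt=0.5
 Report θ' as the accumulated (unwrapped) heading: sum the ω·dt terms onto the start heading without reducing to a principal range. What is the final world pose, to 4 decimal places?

step 1: θ'=0.1840 (R=-0.6667) → pose (0.0220, 0.4829, 0.1840)
step 2: θ'=-0.0660 (R=-2.0000) → pose (0.5198, 0.5123, -0.0660)
step 3: θ'=-0.3160 (R=3.0000) → pose (-0.2146, 0.6543, -0.3160)
step 4: θ'=0.0590 (R=1.6667) → pose (0.4016, 0.5747, 0.0590)
step 5: θ'=-2.4410 (R=-1.0000) → pose (1.1052, -1.1881, -2.4410)
step 6: θ'=-3.0660 (R=1.0000) → pose (1.6744, -0.9554, -3.0660)

(1.6744, -0.9554, -3.0660)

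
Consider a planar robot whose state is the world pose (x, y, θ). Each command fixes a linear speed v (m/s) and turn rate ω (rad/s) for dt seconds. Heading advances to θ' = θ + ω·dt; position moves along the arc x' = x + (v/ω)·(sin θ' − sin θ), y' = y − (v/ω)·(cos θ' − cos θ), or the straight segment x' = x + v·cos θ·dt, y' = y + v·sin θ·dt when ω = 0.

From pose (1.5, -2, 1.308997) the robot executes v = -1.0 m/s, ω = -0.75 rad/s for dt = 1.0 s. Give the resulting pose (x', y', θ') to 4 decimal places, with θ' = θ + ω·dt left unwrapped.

(0.9192, -2.7853, 0.5590)

θ' = 1.3090 + -0.75·1.0 = 0.5590
R = v/ω = -1.0/-0.75 = 1.3333
x' = 1.5 + 1.3333·(sin 0.5590 − sin 1.3090) = 0.9192
y' = -2 − 1.3333·(cos 0.5590 − cos 1.3090) = -2.7853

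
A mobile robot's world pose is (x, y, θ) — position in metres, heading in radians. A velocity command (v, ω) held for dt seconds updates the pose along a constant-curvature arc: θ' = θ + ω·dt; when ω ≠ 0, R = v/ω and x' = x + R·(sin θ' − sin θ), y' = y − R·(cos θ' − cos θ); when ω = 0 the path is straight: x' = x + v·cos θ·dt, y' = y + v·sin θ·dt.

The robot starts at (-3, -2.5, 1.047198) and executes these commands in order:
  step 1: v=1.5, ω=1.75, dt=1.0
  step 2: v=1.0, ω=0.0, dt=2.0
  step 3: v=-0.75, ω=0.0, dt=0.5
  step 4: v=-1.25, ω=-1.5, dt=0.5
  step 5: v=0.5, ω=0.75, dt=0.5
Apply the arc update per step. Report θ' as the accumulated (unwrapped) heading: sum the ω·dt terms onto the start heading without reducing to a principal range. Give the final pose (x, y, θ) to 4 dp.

step 1: θ'=2.7972 (R=0.8571) → pose (-3.4529, -1.2646, 2.7972)
step 2: θ'=2.7972 (straight) → pose (-5.3355, -0.5894, 2.7972)
step 3: θ'=2.7972 (straight) → pose (-4.9825, -0.7160, 2.7972)
step 4: θ'=2.0472 (R=0.8333) → pose (-4.5233, -1.1182, 2.0472)
step 5: θ'=2.4222 (R=0.6667) → pose (-4.6765, -0.9225, 2.4222)

(-4.6765, -0.9225, 2.4222)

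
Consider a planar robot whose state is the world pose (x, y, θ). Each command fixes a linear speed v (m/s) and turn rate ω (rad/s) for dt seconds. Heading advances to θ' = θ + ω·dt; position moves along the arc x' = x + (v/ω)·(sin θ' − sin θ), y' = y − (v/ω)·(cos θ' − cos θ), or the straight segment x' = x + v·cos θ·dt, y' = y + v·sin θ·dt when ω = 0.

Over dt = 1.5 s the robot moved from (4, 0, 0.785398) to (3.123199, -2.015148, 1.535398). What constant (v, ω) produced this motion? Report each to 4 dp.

v = -1.5000, ω = 0.5000

Δθ = 1.535398 − 0.785398 = 0.750000
ω = Δθ/dt = 0.750000/1.5 = 0.5000
R = −Δy/(cos θ' − cos θ) = -3.0000
v = R·ω = -3.0000·0.5000 = -1.5000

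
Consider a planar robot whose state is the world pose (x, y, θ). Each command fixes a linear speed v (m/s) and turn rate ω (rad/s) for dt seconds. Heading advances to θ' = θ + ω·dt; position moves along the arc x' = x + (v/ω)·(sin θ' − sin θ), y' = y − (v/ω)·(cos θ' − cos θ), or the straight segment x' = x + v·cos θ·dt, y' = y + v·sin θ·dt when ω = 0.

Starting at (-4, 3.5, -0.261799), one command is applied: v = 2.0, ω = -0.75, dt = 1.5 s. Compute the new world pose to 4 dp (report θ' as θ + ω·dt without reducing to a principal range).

θ' = -0.2618 + -0.75·1.5 = -1.3868
R = v/ω = 2.0/-0.75 = -2.6667
x' = -4 + -2.6667·(sin -1.3868 − sin -0.2618) = -2.0685
y' = 3.5 − -2.6667·(cos -1.3868 − cos -0.2618) = 1.4121

(-2.0685, 1.4121, -1.3868)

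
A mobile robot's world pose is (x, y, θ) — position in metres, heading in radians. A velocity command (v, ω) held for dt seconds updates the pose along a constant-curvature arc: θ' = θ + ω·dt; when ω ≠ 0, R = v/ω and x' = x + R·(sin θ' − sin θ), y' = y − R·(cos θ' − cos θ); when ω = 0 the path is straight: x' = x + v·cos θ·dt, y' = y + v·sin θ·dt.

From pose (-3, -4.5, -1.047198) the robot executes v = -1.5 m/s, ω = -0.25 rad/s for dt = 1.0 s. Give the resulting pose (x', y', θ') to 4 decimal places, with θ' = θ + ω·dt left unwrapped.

θ' = -1.0472 + -0.25·1.0 = -1.2972
R = v/ω = -1.5/-0.25 = 6.0000
x' = -3 + 6.0000·(sin -1.2972 − sin -1.0472) = -3.5807
y' = -4.5 − 6.0000·(cos -1.2972 − cos -1.0472) = -3.1212

(-3.5807, -3.1212, -1.2972)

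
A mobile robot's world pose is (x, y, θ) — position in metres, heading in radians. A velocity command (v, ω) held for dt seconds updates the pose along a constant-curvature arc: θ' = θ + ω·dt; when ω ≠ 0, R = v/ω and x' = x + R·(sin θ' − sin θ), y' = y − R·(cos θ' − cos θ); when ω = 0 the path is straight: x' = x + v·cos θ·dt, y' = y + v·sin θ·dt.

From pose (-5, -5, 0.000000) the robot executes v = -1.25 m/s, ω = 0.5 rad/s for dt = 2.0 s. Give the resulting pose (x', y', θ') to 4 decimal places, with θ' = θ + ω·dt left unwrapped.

(-7.1037, -6.1492, 1.0000)

θ' = 0.0000 + 0.5·2.0 = 1.0000
R = v/ω = -1.25/0.5 = -2.5000
x' = -5 + -2.5000·(sin 1.0000 − sin 0.0000) = -7.1037
y' = -5 − -2.5000·(cos 1.0000 − cos 0.0000) = -6.1492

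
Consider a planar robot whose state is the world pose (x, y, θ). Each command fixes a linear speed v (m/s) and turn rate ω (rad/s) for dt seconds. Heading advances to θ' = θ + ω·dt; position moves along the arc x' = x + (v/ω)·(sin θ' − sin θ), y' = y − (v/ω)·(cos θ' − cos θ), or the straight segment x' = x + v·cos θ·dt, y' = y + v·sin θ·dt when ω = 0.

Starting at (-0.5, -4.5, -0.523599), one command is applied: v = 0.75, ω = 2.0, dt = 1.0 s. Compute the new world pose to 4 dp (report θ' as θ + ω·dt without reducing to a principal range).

(0.0608, -4.2106, 1.4764)

θ' = -0.5236 + 2.0·1.0 = 1.4764
R = v/ω = 0.75/2.0 = 0.3750
x' = -0.5 + 0.3750·(sin 1.4764 − sin -0.5236) = 0.0608
y' = -4.5 − 0.3750·(cos 1.4764 − cos -0.5236) = -4.2106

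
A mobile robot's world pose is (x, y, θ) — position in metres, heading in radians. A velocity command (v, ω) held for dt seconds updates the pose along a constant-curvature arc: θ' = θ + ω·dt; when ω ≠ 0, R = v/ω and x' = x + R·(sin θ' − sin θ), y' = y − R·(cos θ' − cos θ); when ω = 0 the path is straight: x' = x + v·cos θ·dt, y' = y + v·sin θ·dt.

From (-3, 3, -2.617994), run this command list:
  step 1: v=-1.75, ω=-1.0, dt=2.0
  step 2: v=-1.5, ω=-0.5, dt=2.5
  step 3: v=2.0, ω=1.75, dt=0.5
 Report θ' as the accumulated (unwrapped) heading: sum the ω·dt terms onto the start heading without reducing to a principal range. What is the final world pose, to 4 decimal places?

(-1.5222, -0.6492, -4.9930)

step 1: θ'=-4.6180 (R=1.7500) → pose (-0.3828, 1.6494, -4.6180)
step 2: θ'=-5.8680 (R=3.0000) → pose (-2.1593, -1.3785, -5.8680)
step 3: θ'=-4.9930 (R=1.1429) → pose (-1.5222, -0.6492, -4.9930)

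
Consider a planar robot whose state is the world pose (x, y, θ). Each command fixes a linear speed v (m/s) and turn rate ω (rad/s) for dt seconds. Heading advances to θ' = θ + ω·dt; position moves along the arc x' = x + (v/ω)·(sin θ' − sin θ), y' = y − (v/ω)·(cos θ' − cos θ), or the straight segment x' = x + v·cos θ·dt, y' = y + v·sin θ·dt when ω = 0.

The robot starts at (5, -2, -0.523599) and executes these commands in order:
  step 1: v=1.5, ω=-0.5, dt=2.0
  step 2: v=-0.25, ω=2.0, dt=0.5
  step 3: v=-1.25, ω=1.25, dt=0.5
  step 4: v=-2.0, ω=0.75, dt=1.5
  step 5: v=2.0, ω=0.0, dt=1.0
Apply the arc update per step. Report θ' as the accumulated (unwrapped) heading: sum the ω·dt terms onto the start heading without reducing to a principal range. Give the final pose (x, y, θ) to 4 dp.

(4.2682, -4.0954, 1.2264)

step 1: θ'=-1.5236 (R=-3.0000) → pose (6.4967, -4.4565, -1.5236)
step 2: θ'=-0.5236 (R=-0.1250) → pose (6.4343, -4.3542, -0.5236)
step 3: θ'=0.1014 (R=-1.0000) → pose (5.8331, -4.2253, 0.1014)
step 4: θ'=1.2264 (R=-2.6667) → pose (3.5929, -5.9780, 1.2264)
step 5: θ'=1.2264 (straight) → pose (4.2682, -4.0954, 1.2264)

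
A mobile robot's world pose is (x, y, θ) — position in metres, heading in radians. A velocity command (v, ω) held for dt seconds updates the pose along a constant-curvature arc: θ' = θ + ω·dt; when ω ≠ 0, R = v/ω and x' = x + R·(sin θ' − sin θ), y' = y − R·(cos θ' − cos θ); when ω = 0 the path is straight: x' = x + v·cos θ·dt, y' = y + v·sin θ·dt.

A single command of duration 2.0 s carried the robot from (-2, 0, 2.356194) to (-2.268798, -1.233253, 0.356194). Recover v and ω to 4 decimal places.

v = -0.7500, ω = -1.0000

Δθ = 0.356194 − 2.356194 = -2.000000
ω = Δθ/dt = -2.000000/2.0 = -1.0000
R = −Δy/(cos θ' − cos θ) = 0.7500
v = R·ω = 0.7500·-1.0000 = -0.7500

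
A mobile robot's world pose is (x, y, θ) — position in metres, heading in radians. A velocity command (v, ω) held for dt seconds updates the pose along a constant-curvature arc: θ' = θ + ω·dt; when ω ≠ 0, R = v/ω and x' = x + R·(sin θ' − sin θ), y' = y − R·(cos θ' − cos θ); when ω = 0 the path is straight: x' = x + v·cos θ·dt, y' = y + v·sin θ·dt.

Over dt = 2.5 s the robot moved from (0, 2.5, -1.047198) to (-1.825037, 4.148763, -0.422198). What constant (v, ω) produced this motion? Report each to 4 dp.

v = -1.0000, ω = 0.2500

Δθ = -0.422198 − -1.047198 = 0.625000
ω = Δθ/dt = 0.625000/2.5 = 0.2500
R = Δx/(sin θ' − sin θ) = -4.0000
v = R·ω = -4.0000·0.2500 = -1.0000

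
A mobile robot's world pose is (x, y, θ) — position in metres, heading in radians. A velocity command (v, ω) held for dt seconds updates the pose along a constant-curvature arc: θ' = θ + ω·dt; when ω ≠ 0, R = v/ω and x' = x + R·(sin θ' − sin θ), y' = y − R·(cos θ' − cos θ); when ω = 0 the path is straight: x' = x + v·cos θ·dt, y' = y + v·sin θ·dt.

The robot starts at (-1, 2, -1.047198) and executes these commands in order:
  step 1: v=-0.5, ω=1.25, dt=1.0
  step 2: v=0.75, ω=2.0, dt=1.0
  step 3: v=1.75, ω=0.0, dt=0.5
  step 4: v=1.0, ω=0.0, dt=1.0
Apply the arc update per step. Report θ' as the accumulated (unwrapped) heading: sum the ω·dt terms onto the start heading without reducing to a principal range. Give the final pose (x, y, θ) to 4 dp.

step 1: θ'=0.2028 (R=-0.4000) → pose (-1.4270, 2.1918, 0.2028)
step 2: θ'=2.2028 (R=0.3750) → pose (-1.1999, 2.7807, 2.2028)
step 3: θ'=2.2028 (straight) → pose (-1.7169, 3.4866, 2.2028)
step 4: θ'=2.2028 (straight) → pose (-2.3076, 4.2935, 2.2028)

(-2.3076, 4.2935, 2.2028)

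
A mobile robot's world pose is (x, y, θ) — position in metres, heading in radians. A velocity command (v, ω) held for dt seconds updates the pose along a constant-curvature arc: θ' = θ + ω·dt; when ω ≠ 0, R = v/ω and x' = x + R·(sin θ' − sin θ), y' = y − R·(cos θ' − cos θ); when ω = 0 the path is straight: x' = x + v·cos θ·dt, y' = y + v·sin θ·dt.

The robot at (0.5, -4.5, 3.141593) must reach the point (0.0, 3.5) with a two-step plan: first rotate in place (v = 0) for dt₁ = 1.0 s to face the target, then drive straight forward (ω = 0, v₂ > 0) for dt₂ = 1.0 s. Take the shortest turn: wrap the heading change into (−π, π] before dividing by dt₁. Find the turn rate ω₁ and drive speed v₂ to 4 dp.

ω₁ = -1.5084, v₂ = 8.0156

heading to target = atan2(3.5−-4.5, 0−0.5) = 1.6332
Δθ = wrap(1.6332 − 3.1416) = -1.5084; ω₁ = Δθ/dt₁ = -1.5084
distance = √((0−0.5)² + (3.5−-4.5)²) = 8.0156; v₂ = distance/dt₂ = 8.0156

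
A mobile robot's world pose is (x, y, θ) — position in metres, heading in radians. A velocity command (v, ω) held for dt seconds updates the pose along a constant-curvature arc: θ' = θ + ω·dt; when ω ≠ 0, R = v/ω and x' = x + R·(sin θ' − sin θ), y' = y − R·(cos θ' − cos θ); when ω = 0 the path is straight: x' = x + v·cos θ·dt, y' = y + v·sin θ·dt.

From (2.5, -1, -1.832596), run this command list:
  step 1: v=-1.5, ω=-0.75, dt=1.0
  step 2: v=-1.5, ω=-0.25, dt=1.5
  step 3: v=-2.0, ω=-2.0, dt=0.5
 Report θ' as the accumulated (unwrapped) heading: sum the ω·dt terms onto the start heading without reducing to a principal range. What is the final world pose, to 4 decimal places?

(6.3668, 0.6920, -3.9576)

step 1: θ'=-2.5826 (R=2.0000) → pose (3.3712, 0.1779, -2.5826)
step 2: θ'=-2.9576 (R=6.0000) → pose (5.4554, 0.9899, -2.9576)
step 3: θ'=-3.9576 (R=1.0000) → pose (6.3668, 0.6920, -3.9576)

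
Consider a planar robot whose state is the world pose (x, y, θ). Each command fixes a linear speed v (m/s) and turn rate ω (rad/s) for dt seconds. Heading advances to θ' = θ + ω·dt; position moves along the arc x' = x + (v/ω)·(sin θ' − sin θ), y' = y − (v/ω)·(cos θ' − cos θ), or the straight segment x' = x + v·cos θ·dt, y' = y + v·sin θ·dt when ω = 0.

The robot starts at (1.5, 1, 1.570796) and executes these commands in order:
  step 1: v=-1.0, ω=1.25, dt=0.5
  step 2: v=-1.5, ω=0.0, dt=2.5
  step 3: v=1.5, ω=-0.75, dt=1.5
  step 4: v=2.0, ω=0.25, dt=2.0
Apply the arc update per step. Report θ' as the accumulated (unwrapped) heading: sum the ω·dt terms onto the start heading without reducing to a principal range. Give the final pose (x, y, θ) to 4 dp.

(4.6914, 3.4553, 1.5708)

step 1: θ'=2.1958 (R=-0.8000) → pose (1.6512, 0.5319, 2.1958)
step 2: θ'=2.1958 (straight) → pose (3.8453, -2.5092, 2.1958)
step 3: θ'=1.0708 (R=-2.0000) → pose (3.7121, -0.3801, 1.0708)
step 4: θ'=1.5708 (R=8.0000) → pose (4.6914, 3.4553, 1.5708)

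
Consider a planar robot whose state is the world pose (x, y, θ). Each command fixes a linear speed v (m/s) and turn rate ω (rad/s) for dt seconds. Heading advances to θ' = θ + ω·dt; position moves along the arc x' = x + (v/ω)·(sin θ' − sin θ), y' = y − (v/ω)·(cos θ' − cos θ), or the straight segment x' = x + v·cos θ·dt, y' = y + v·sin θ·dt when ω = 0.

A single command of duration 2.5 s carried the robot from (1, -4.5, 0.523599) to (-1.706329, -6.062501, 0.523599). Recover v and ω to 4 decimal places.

v = -1.2500, ω = 0.0000

Δθ = 0.523599 − 0.523599 = 0.000000
ω = Δθ/dt = 0.000000/2.5 = 0.0000
ω = 0 → v = (Δx·cos θ + Δy·sin θ)/dt = -1.2500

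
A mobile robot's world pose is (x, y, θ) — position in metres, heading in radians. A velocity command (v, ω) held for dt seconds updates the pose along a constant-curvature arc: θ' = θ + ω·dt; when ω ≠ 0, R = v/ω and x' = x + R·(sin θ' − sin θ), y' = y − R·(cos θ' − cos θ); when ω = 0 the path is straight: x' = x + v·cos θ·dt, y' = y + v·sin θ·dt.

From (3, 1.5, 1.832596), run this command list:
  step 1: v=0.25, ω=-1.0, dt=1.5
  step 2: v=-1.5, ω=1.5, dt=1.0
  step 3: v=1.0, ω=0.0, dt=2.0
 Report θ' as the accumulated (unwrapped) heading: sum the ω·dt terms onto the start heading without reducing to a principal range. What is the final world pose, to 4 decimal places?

(2.0028, 2.5288, 1.8326)

step 1: θ'=0.3326 (R=-0.2500) → pose (3.1599, 1.8010, 0.3326)
step 2: θ'=1.8326 (R=-1.0000) → pose (2.5204, 0.5970, 1.8326)
step 3: θ'=1.8326 (straight) → pose (2.0028, 2.5288, 1.8326)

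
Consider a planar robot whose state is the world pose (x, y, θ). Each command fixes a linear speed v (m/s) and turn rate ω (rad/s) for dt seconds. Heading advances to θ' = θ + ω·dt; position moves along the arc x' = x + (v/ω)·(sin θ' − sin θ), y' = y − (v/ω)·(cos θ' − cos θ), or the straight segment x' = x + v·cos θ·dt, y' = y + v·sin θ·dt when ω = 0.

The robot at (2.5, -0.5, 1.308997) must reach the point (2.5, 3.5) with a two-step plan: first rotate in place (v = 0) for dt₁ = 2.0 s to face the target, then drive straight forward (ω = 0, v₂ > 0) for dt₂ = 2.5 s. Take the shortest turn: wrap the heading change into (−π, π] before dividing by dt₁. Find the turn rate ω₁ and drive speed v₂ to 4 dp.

heading to target = atan2(3.5−-0.5, 2.5−2.5) = 1.5708
Δθ = wrap(1.5708 − 1.3090) = 0.2618; ω₁ = Δθ/dt₁ = 0.1309
distance = √((2.5−2.5)² + (3.5−-0.5)²) = 4.0000; v₂ = distance/dt₂ = 1.6000

ω₁ = 0.1309, v₂ = 1.6000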